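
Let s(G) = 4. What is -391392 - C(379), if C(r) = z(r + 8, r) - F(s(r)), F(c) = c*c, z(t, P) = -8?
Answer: -391368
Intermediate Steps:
F(c) = c²
C(r) = -24 (C(r) = -8 - 1*4² = -8 - 1*16 = -8 - 16 = -24)
-391392 - C(379) = -391392 - 1*(-24) = -391392 + 24 = -391368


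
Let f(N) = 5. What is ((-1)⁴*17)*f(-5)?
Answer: 85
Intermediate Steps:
((-1)⁴*17)*f(-5) = ((-1)⁴*17)*5 = (1*17)*5 = 17*5 = 85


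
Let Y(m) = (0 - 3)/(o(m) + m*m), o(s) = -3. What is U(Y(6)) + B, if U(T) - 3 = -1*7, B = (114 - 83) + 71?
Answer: 98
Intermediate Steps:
B = 102 (B = 31 + 71 = 102)
Y(m) = -3/(-3 + m²) (Y(m) = (0 - 3)/(-3 + m*m) = -3/(-3 + m²))
U(T) = -4 (U(T) = 3 - 1*7 = 3 - 7 = -4)
U(Y(6)) + B = -4 + 102 = 98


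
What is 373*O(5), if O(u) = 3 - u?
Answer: -746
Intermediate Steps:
373*O(5) = 373*(3 - 1*5) = 373*(3 - 5) = 373*(-2) = -746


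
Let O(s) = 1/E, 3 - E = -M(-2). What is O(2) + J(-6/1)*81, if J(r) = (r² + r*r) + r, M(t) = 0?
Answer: 16039/3 ≈ 5346.3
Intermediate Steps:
E = 3 (E = 3 - (-1)*0 = 3 - 1*0 = 3 + 0 = 3)
J(r) = r + 2*r² (J(r) = (r² + r²) + r = 2*r² + r = r + 2*r²)
O(s) = ⅓ (O(s) = 1/3 = ⅓)
O(2) + J(-6/1)*81 = ⅓ + ((-6/1)*(1 + 2*(-6/1)))*81 = ⅓ + ((-6*1)*(1 + 2*(-6*1)))*81 = ⅓ - 6*(1 + 2*(-6))*81 = ⅓ - 6*(1 - 12)*81 = ⅓ - 6*(-11)*81 = ⅓ + 66*81 = ⅓ + 5346 = 16039/3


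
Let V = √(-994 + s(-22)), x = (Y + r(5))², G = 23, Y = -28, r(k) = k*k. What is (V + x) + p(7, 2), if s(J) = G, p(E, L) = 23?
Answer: 32 + I*√971 ≈ 32.0 + 31.161*I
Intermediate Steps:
r(k) = k²
x = 9 (x = (-28 + 5²)² = (-28 + 25)² = (-3)² = 9)
s(J) = 23
V = I*√971 (V = √(-994 + 23) = √(-971) = I*√971 ≈ 31.161*I)
(V + x) + p(7, 2) = (I*√971 + 9) + 23 = (9 + I*√971) + 23 = 32 + I*√971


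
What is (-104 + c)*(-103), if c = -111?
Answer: 22145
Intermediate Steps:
(-104 + c)*(-103) = (-104 - 111)*(-103) = -215*(-103) = 22145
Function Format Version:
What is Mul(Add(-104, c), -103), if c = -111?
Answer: 22145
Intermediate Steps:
Mul(Add(-104, c), -103) = Mul(Add(-104, -111), -103) = Mul(-215, -103) = 22145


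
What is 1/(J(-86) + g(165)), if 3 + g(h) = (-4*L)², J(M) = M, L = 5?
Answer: 1/311 ≈ 0.0032154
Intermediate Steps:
g(h) = 397 (g(h) = -3 + (-4*5)² = -3 + (-20)² = -3 + 400 = 397)
1/(J(-86) + g(165)) = 1/(-86 + 397) = 1/311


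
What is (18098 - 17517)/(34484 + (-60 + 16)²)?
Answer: 581/36420 ≈ 0.015953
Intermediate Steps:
(18098 - 17517)/(34484 + (-60 + 16)²) = 581/(34484 + (-44)²) = 581/(34484 + 1936) = 581/36420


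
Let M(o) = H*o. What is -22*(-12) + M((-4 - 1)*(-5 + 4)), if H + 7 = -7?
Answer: 194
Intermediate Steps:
H = -14 (H = -7 - 7 = -14)
M(o) = -14*o
-22*(-12) + M((-4 - 1)*(-5 + 4)) = -22*(-12) - 14*(-4 - 1)*(-5 + 4) = 264 - (-70)*(-1) = 264 - 14*5 = 264 - 70 = 194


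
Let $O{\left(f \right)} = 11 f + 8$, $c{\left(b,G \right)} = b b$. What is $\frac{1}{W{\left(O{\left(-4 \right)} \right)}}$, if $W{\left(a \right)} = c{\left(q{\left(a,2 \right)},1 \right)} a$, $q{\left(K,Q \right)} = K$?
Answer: $- \frac{1}{46656} \approx -2.1433 \cdot 10^{-5}$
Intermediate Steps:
$c{\left(b,G \right)} = b^{2}$
$O{\left(f \right)} = 8 + 11 f$
$W{\left(a \right)} = a^{3}$ ($W{\left(a \right)} = a^{2} a = a^{3}$)
$\frac{1}{W{\left(O{\left(-4 \right)} \right)}} = \frac{1}{\left(8 + 11 \left(-4\right)\right)^{3}} = \frac{1}{\left(8 - 44\right)^{3}} = \frac{1}{\left(-36\right)^{3}} = \frac{1}{-46656} = - \frac{1}{46656}$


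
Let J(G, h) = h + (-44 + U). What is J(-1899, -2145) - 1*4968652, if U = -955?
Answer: -4971796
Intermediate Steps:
J(G, h) = -999 + h (J(G, h) = h + (-44 - 955) = h - 999 = -999 + h)
J(-1899, -2145) - 1*4968652 = (-999 - 2145) - 1*4968652 = -3144 - 4968652 = -4971796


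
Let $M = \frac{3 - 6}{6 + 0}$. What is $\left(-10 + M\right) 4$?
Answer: $-42$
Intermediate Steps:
$M = - \frac{1}{2}$ ($M = - \frac{3}{6} = \left(-3\right) \frac{1}{6} = - \frac{1}{2} \approx -0.5$)
$\left(-10 + M\right) 4 = \left(-10 - \frac{1}{2}\right) 4 = \left(- \frac{21}{2}\right) 4 = -42$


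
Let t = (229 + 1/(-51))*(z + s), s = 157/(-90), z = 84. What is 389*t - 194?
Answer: 16814514283/2295 ≈ 7.3266e+6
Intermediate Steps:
s = -157/90 (s = 157*(-1/90) = -157/90 ≈ -1.7444)
t = 43226117/2295 (t = (229 + 1/(-51))*(84 - 157/90) = (229 - 1/51)*(7403/90) = (11678/51)*(7403/90) = 43226117/2295 ≈ 18835.)
389*t - 194 = 389*(43226117/2295) - 194 = 16814959513/2295 - 194 = 16814514283/2295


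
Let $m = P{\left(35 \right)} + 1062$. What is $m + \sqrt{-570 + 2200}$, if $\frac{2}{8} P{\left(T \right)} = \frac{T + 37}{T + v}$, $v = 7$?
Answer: $\frac{7482}{7} + \sqrt{1630} \approx 1109.2$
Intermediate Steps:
$P{\left(T \right)} = \frac{4 \left(37 + T\right)}{7 + T}$ ($P{\left(T \right)} = 4 \frac{T + 37}{T + 7} = 4 \frac{37 + T}{7 + T} = \frac{4 \left(37 + T\right)}{7 + T}$)
$m = \frac{7482}{7}$ ($m = \frac{4 \left(37 + 35\right)}{7 + 35} + 1062 = 4 \cdot \frac{1}{42} \cdot 72 + 1062 = \frac{48}{7} + 1062 = \frac{7482}{7} \approx 1068.9$)
$m + \sqrt{-570 + 2200} = \frac{7482}{7} + \sqrt{-570 + 2200} = \frac{7482}{7} + \sqrt{1630}$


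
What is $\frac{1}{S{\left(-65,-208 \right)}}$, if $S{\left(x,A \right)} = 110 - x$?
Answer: $\frac{1}{175} \approx 0.0057143$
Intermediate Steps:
$\frac{1}{S{\left(-65,-208 \right)}} = \frac{1}{110 - -65} = \frac{1}{110 + 65} = \frac{1}{175}$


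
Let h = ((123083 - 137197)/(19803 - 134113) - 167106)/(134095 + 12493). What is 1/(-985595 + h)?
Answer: -8378237140/8257558184934673 ≈ -1.0146e-6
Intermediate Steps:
h = -9550936373/8378237140 (h = (-14114/(-114310) - 167106)/146588 = (-14114*(-1/114310) - 167106)*(1/146588) = (7057/57155 - 167106)*(1/146588) = -9550936373/57155*1/146588 = -9550936373/8378237140 ≈ -1.1400)
1/(-985595 + h) = 1/(-985595 - 9550936373/8378237140) = 1/(-8257558184934673/8378237140) = -8378237140/8257558184934673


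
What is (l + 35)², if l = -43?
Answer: 64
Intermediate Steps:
(l + 35)² = (-43 + 35)² = (-8)² = 64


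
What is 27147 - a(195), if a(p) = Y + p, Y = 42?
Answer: 26910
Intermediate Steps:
a(p) = 42 + p
27147 - a(195) = 27147 - (42 + 195) = 27147 - 1*237 = 27147 - 237 = 26910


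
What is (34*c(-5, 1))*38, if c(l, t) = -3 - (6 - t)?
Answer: -10336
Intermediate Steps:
c(l, t) = -9 + t (c(l, t) = -3 + (-6 + t) = -9 + t)
(34*c(-5, 1))*38 = (34*(-9 + 1))*38 = (34*(-8))*38 = -272*38 = -10336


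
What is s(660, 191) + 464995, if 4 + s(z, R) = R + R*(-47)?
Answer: 456205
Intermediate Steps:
s(z, R) = -4 - 46*R (s(z, R) = -4 + (R + R*(-47)) = -4 + (R - 47*R) = -4 - 46*R)
s(660, 191) + 464995 = (-4 - 46*191) + 464995 = (-4 - 8786) + 464995 = -8790 + 464995 = 456205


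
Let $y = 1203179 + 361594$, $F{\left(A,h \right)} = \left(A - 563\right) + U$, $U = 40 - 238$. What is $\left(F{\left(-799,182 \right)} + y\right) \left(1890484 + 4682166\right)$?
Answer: $10274451924450$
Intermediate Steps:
$U = -198$ ($U = 40 - 238 = -198$)
$F{\left(A,h \right)} = -761 + A$ ($F{\left(A,h \right)} = \left(A - 563\right) - 198 = \left(-563 + A\right) - 198 = -761 + A$)
$y = 1564773$
$\left(F{\left(-799,182 \right)} + y\right) \left(1890484 + 4682166\right) = \left(\left(-761 - 799\right) + 1564773\right) \left(1890484 + 4682166\right) = \left(-1560 + 1564773\right) 6572650 = 1563213 \cdot 6572650 = 10274451924450$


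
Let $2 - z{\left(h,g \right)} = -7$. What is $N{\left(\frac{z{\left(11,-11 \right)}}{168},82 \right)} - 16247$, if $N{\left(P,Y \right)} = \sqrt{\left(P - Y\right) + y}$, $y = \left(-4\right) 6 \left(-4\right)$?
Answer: $-16247 + \frac{\sqrt{11018}}{28} \approx -16243.0$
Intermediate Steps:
$z{\left(h,g \right)} = 9$ ($z{\left(h,g \right)} = 2 - -7 = 2 + 7 = 9$)
$y = 96$ ($y = \left(-24\right) \left(-4\right) = 96$)
$N{\left(P,Y \right)} = \sqrt{96 + P - Y}$ ($N{\left(P,Y \right)} = \sqrt{\left(P - Y\right) + 96} = \sqrt{96 + P - Y}$)
$N{\left(\frac{z{\left(11,-11 \right)}}{168},82 \right)} - 16247 = \sqrt{96 + \frac{9}{168} - 82} - 16247 = \sqrt{96 + 9 \cdot \frac{1}{168} - 82} - 16247 = \sqrt{96 + \frac{3}{56} - 82} - 16247 = \sqrt{\frac{787}{56}} - 16247 = \frac{\sqrt{11018}}{28} - 16247 = -16247 + \frac{\sqrt{11018}}{28}$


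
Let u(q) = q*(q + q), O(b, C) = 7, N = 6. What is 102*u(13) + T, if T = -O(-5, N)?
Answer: 34469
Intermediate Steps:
u(q) = 2*q² (u(q) = q*(2*q) = 2*q²)
T = -7 (T = -1*7 = -7)
102*u(13) + T = 102*(2*13²) - 7 = 102*(2*169) - 7 = 102*338 - 7 = 34476 - 7 = 34469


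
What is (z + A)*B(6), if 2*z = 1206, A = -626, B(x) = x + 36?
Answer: -966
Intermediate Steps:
B(x) = 36 + x
z = 603 (z = (½)*1206 = 603)
(z + A)*B(6) = (603 - 626)*(36 + 6) = -23*42 = -966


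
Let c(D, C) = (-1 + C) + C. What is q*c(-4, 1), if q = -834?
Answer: -834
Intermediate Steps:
c(D, C) = -1 + 2*C
q*c(-4, 1) = -834*(-1 + 2*1) = -834*(-1 + 2) = -834*1 = -834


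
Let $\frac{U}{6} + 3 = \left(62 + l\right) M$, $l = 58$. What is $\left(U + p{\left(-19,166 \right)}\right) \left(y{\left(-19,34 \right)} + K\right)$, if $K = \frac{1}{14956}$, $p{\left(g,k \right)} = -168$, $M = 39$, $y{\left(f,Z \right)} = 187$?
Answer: $\frac{39006593031}{7478} \approx 5.2162 \cdot 10^{6}$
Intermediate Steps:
$K = \frac{1}{14956} \approx 6.6863 \cdot 10^{-5}$
$U = 28062$ ($U = -18 + 6 \left(62 + 58\right) 39 = -18 + 6 \cdot 120 \cdot 39 = -18 + 6 \cdot 4680 = -18 + 28080 = 28062$)
$\left(U + p{\left(-19,166 \right)}\right) \left(y{\left(-19,34 \right)} + K\right) = \left(28062 - 168\right) \left(187 + \frac{1}{14956}\right) = 27894 \cdot \frac{2796773}{14956} = \frac{39006593031}{7478}$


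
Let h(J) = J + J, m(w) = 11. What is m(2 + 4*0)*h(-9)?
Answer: -198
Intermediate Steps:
h(J) = 2*J
m(2 + 4*0)*h(-9) = 11*(2*(-9)) = 11*(-18) = -198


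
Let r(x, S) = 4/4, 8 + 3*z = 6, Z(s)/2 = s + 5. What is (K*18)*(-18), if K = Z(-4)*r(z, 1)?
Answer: -648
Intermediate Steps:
Z(s) = 10 + 2*s (Z(s) = 2*(s + 5) = 2*(5 + s) = 10 + 2*s)
z = -2/3 (z = -8/3 + (1/3)*6 = -8/3 + 2 = -2/3 ≈ -0.66667)
r(x, S) = 1 (r(x, S) = 4*(1/4) = 1)
K = 2 (K = (10 + 2*(-4))*1 = (10 - 8)*1 = 2*1 = 2)
(K*18)*(-18) = (2*18)*(-18) = 36*(-18) = -648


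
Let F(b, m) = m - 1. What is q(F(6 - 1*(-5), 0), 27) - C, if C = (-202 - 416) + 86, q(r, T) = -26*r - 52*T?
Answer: -846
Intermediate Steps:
F(b, m) = -1 + m
q(r, T) = -52*T - 26*r
C = -532 (C = -618 + 86 = -532)
q(F(6 - 1*(-5), 0), 27) - C = (-52*27 - 26*(-1 + 0)) - 1*(-532) = (-1404 - 26*(-1)) + 532 = (-1404 + 26) + 532 = -1378 + 532 = -846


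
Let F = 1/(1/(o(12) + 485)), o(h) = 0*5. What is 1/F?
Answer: 1/485 ≈ 0.0020619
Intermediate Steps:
o(h) = 0
F = 485 (F = 1/(1/(0 + 485)) = 1/(1/485) = 485)
1/F = 1/485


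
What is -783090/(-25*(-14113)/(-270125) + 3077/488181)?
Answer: 2065319884314225/3428225734 ≈ 6.0245e+5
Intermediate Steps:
-783090/(-25*(-14113)/(-270125) + 3077/488181) = -783090/(352825*(-1/270125) + 3077*(1/488181)) = -783090/(-14113/10805 + 3077/488181) = -783090/(-6856451468/5274795705) = -783090*(-5274795705/6856451468) = 2065319884314225/3428225734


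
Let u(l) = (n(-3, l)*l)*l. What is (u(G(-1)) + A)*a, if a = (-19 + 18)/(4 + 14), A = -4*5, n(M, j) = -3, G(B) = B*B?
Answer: 23/18 ≈ 1.2778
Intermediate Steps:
G(B) = B²
A = -20
u(l) = -3*l² (u(l) = (-3*l)*l = -3*l²)
a = -1/18 ≈ -0.055556
(u(G(-1)) + A)*a = (-3*((-1)²)² - 20)*(-1/18) = (-3*1² - 20)*(-1/18) = (-3*1 - 20)*(-1/18) = (-3 - 20)*(-1/18) = -23*(-1/18) = 23/18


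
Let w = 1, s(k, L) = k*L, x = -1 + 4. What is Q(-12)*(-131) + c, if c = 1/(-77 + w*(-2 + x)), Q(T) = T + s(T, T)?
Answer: -1314193/76 ≈ -17292.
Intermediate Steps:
x = 3
s(k, L) = L*k
Q(T) = T + T**2 (Q(T) = T + T*T = T + T**2)
c = -1/76 (c = 1/(-77 + 1*(-2 + 3)) = 1/(-77 + 1*1) = 1/(-77 + 1) = 1/(-76) = -1/76 ≈ -0.013158)
Q(-12)*(-131) + c = -12*(1 - 12)*(-131) - 1/76 = -12*(-11)*(-131) - 1/76 = 132*(-131) - 1/76 = -17292 - 1/76 = -1314193/76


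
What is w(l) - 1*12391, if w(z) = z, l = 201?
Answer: -12190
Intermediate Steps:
w(l) - 1*12391 = 201 - 1*12391 = 201 - 12391 = -12190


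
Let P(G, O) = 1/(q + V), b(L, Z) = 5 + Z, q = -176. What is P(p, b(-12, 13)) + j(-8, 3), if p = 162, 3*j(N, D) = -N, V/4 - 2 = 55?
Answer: 419/156 ≈ 2.6859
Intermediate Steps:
V = 228 (V = 8 + 4*55 = 8 + 220 = 228)
j(N, D) = -N/3 (j(N, D) = (-N)/3 = -N/3)
P(G, O) = 1/52 (P(G, O) = 1/(-176 + 228) = 1/52)
P(p, b(-12, 13)) + j(-8, 3) = 1/52 - ⅓*(-8) = 1/52 + 8/3 = 419/156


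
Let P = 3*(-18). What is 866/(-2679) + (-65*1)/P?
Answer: 42457/48222 ≈ 0.88045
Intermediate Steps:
P = -54
866/(-2679) + (-65*1)/P = 866/(-2679) - 65*1/(-54) = 866*(-1/2679) - 65*(-1/54) = -866/2679 + 65/54 = 42457/48222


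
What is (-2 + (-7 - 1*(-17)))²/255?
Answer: 64/255 ≈ 0.25098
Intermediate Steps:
(-2 + (-7 - 1*(-17)))²/255 = (-2 + (-7 + 17))²*(1/255) = (-2 + 10)²*(1/255) = 8²*(1/255) = 64*(1/255) = 64/255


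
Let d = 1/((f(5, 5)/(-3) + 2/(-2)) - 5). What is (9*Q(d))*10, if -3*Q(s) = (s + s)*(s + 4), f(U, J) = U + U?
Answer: 4905/196 ≈ 25.026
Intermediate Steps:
f(U, J) = 2*U
d = -3/28 (d = 1/(((2*5)/(-3) + 2/(-2)) - 5) = 1/((10*(-⅓) + 2*(-½)) - 5) = 1/((-10/3 - 1) - 5) = 1/(-13/3 - 5) = 1/(-28/3) = -3/28 ≈ -0.10714)
Q(s) = -2*s*(4 + s)/3 (Q(s) = -(s + s)*(s + 4)/3 = -2*s*(4 + s)/3)
(9*Q(d))*10 = (9*(-⅔*(-3/28)*(4 - 3/28)))*10 = (9*(-⅔*(-3/28)*109/28))*10 = (9*(109/392))*10 = (981/392)*10 = 4905/196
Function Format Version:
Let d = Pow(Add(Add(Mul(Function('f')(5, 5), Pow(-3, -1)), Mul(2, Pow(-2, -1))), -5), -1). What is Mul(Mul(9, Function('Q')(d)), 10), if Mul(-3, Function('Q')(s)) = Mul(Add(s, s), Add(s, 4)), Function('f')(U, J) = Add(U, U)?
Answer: Rational(4905, 196) ≈ 25.026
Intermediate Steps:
Function('f')(U, J) = Mul(2, U)
d = Rational(-3, 28) (d = Pow(Add(Add(Mul(Mul(2, 5), Pow(-3, -1)), Mul(2, Pow(-2, -1))), -5), -1) = Pow(Add(Add(Mul(10, Rational(-1, 3)), Mul(2, Rational(-1, 2))), -5), -1) = Pow(Add(Add(Rational(-10, 3), -1), -5), -1) = Pow(Add(Rational(-13, 3), -5), -1) = Pow(Rational(-28, 3), -1) = Rational(-3, 28) ≈ -0.10714)
Function('Q')(s) = Mul(Rational(-2, 3), s, Add(4, s)) (Function('Q')(s) = Mul(Rational(-1, 3), Mul(Add(s, s), Add(s, 4))) = Mul(Rational(-1, 3), Mul(Mul(2, s), Add(4, s))) = Mul(Rational(-1, 3), Mul(2, s, Add(4, s))) = Mul(Rational(-2, 3), s, Add(4, s)))
Mul(Mul(9, Function('Q')(d)), 10) = Mul(Mul(9, Mul(Rational(-2, 3), Rational(-3, 28), Add(4, Rational(-3, 28)))), 10) = Mul(Mul(9, Mul(Rational(-2, 3), Rational(-3, 28), Rational(109, 28))), 10) = Mul(Mul(9, Rational(109, 392)), 10) = Mul(Rational(981, 392), 10) = Rational(4905, 196)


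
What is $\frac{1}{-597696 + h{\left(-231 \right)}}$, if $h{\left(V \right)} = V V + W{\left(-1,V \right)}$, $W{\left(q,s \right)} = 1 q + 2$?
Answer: $- \frac{1}{544334} \approx -1.8371 \cdot 10^{-6}$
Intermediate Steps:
$W{\left(q,s \right)} = 2 + q$ ($W{\left(q,s \right)} = q + 2 = 2 + q$)
$h{\left(V \right)} = 1 + V^{2}$ ($h{\left(V \right)} = V V + \left(2 - 1\right) = V^{2} + 1 = 1 + V^{2}$)
$\frac{1}{-597696 + h{\left(-231 \right)}} = \frac{1}{-597696 + \left(1 + \left(-231\right)^{2}\right)} = \frac{1}{-597696 + \left(1 + 53361\right)} = \frac{1}{-597696 + 53362} = \frac{1}{-544334} = - \frac{1}{544334}$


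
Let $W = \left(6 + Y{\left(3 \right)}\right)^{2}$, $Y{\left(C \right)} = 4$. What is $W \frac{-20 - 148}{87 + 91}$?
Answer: $- \frac{8400}{89} \approx -94.382$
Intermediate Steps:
$W = 100$ ($W = \left(6 + 4\right)^{2} = 10^{2} = 100$)
$W \frac{-20 - 148}{87 + 91} = 100 \frac{-20 - 148}{87 + 91} = 100 \left(- \frac{168}{178}\right) = 100 \left(\left(-168\right) \frac{1}{178}\right) = 100 \left(- \frac{84}{89}\right) = - \frac{8400}{89}$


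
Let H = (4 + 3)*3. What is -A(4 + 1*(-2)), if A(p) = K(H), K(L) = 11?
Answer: -11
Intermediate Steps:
H = 21 (H = 7*3 = 21)
A(p) = 11
-A(4 + 1*(-2)) = -1*11 = -11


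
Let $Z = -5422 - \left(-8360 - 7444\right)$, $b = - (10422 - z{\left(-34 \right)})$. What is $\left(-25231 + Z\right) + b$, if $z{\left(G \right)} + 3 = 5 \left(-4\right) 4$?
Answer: $-25354$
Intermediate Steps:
$z{\left(G \right)} = -83$ ($z{\left(G \right)} = -3 + 5 \left(-4\right) 4 = -3 - 80 = -83$)
$b = -10505$ ($b = - (10422 - -83) = - (10422 + 83) = \left(-1\right) 10505 = -10505$)
$Z = 10382$ ($Z = -5422 - \left(-8360 - 7444\right) = -5422 - -15804 = -5422 + 15804 = 10382$)
$\left(-25231 + Z\right) + b = \left(-25231 + 10382\right) - 10505 = -14849 - 10505 = -25354$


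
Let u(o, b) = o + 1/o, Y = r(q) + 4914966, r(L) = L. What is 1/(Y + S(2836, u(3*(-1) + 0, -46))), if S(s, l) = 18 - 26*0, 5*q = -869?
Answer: 5/24574051 ≈ 2.0347e-7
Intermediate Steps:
q = -869/5 (q = (⅕)*(-869) = -869/5 ≈ -173.80)
Y = 24573961/5 (Y = -869/5 + 4914966 = 24573961/5 ≈ 4.9148e+6)
S(s, l) = 18 (S(s, l) = 18 + 0 = 18)
1/(Y + S(2836, u(3*(-1) + 0, -46))) = 1/(24573961/5 + 18) = 1/(24574051/5) = 5/24574051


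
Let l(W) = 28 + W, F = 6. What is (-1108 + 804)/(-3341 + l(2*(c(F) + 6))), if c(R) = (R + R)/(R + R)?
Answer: 304/3299 ≈ 0.092149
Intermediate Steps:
c(R) = 1 (c(R) = (2*R)/((2*R)) = (2*R)*(1/(2*R)) = 1)
(-1108 + 804)/(-3341 + l(2*(c(F) + 6))) = (-1108 + 804)/(-3341 + (28 + 2*(1 + 6))) = -304/(-3341 + (28 + 2*7)) = -304/(-3341 + (28 + 14)) = -304/(-3341 + 42) = -304/(-3299) = -304*(-1/3299) = 304/3299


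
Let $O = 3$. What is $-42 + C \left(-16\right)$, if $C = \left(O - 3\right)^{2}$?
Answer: $-42$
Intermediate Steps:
$C = 0$ ($C = \left(3 - 3\right)^{2} = 0^{2} = 0$)
$-42 + C \left(-16\right) = -42 + 0 \left(-16\right) = -42 + 0 = -42$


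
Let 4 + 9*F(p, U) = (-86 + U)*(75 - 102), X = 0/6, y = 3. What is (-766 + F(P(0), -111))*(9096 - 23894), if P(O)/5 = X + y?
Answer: 23366042/9 ≈ 2.5962e+6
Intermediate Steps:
X = 0 (X = 0*(1/6) = 0)
P(O) = 15 (P(O) = 5*(0 + 3) = 5*3 = 15)
F(p, U) = 2318/9 - 3*U (F(p, U) = -4/9 + ((-86 + U)*(75 - 102))/9 = -4/9 + ((-86 + U)*(-27))/9 = -4/9 + (2322 - 27*U)/9 = -4/9 + (258 - 3*U) = 2318/9 - 3*U)
(-766 + F(P(0), -111))*(9096 - 23894) = (-766 + (2318/9 - 3*(-111)))*(9096 - 23894) = (-766 + (2318/9 + 333))*(-14798) = (-766 + 5315/9)*(-14798) = -1579/9*(-14798) = 23366042/9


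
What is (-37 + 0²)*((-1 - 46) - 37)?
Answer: 3108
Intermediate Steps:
(-37 + 0²)*((-1 - 46) - 37) = (-37 + 0)*(-47 - 37) = -37*(-84) = 3108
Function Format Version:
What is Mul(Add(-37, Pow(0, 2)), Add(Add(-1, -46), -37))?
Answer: 3108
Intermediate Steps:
Mul(Add(-37, Pow(0, 2)), Add(Add(-1, -46), -37)) = Mul(Add(-37, 0), Add(-47, -37)) = Mul(-37, -84) = 3108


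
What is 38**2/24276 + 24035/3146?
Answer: 13364011/1735734 ≈ 7.6993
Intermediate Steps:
38**2/24276 + 24035/3146 = 1444*(1/24276) + 24035*(1/3146) = 361/6069 + 2185/286 = 13364011/1735734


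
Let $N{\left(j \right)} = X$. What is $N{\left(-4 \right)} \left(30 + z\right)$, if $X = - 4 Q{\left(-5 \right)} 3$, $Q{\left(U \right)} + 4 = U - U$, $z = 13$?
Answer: $2064$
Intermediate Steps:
$Q{\left(U \right)} = -4$ ($Q{\left(U \right)} = -4 + \left(U - U\right) = -4 + 0 = -4$)
$X = 48$ ($X = \left(-4\right) \left(-4\right) 3 = 16 \cdot 3 = 48$)
$N{\left(j \right)} = 48$
$N{\left(-4 \right)} \left(30 + z\right) = 48 \left(30 + 13\right) = 48 \cdot 43 = 2064$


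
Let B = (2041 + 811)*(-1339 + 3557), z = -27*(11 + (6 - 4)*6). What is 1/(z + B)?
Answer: 1/6325115 ≈ 1.5810e-7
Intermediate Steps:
z = -621 (z = -27*(11 + 2*6) = -27*(11 + 12) = -27*23 = -621)
B = 6325736 (B = 2852*2218 = 6325736)
1/(z + B) = 1/(-621 + 6325736) = 1/6325115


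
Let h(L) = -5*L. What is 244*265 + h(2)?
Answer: 64650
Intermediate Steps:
244*265 + h(2) = 244*265 - 5*2 = 64660 - 10 = 64650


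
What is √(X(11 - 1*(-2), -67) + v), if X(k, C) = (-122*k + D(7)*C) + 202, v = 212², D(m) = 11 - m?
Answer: 2*√10823 ≈ 208.07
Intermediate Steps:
v = 44944
X(k, C) = 202 - 122*k + 4*C (X(k, C) = (-122*k + (11 - 1*7)*C) + 202 = (-122*k + (11 - 7)*C) + 202 = (-122*k + 4*C) + 202 = 202 - 122*k + 4*C)
√(X(11 - 1*(-2), -67) + v) = √((202 - 122*(11 - 1*(-2)) + 4*(-67)) + 44944) = √((202 - 122*(11 + 2) - 268) + 44944) = √((202 - 122*13 - 268) + 44944) = √((202 - 1586 - 268) + 44944) = √(-1652 + 44944) = √43292 = 2*√10823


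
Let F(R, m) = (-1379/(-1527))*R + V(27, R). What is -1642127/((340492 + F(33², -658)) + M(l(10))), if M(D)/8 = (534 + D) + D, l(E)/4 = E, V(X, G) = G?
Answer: -835842643/176865514 ≈ -4.7259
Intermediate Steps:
l(E) = 4*E
M(D) = 4272 + 16*D (M(D) = 8*((534 + D) + D) = 8*(534 + 2*D) = 4272 + 16*D)
F(R, m) = 2906*R/1527 (F(R, m) = (-1379/(-1527))*R + R = (-1379*(-1/1527))*R + R = 1379*R/1527 + R = 2906*R/1527)
-1642127/((340492 + F(33², -658)) + M(l(10))) = -1642127/((340492 + (2906/1527)*33²) + (4272 + 16*(4*10))) = -1642127/((340492 + (2906/1527)*1089) + (4272 + 16*40)) = -1642127/((340492 + 1054878/509) + (4272 + 640)) = -1642127/(174365306/509 + 4912) = -1642127/176865514/509 = -1642127*509/176865514 = -835842643/176865514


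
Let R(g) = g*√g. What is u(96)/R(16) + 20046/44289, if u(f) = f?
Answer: 57653/29526 ≈ 1.9526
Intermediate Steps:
R(g) = g^(3/2)
u(96)/R(16) + 20046/44289 = 96/(16^(3/2)) + 20046/44289 = 96/64 + 20046*(1/44289) = 96*(1/64) + 6682/14763 = 3/2 + 6682/14763 = 57653/29526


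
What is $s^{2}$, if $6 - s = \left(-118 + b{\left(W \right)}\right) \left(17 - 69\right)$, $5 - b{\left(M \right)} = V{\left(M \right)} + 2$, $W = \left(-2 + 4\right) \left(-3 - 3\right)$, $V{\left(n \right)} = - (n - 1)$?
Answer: $44222500$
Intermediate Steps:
$V{\left(n \right)} = 1 - n$ ($V{\left(n \right)} = - (-1 + n) = 1 - n$)
$W = -12$ ($W = 2 \left(-6\right) = -12$)
$b{\left(M \right)} = 2 + M$ ($b{\left(M \right)} = 5 - \left(\left(1 - M\right) + 2\right) = 5 - \left(3 - M\right) = 5 + \left(-3 + M\right) = 2 + M$)
$s = -6650$ ($s = 6 - \left(-118 + \left(2 - 12\right)\right) \left(17 - 69\right) = 6 - \left(-118 - 10\right) \left(-52\right) = 6 - \left(-128\right) \left(-52\right) = 6 - 6656 = -6650$)
$s^{2} = \left(-6650\right)^{2} = 44222500$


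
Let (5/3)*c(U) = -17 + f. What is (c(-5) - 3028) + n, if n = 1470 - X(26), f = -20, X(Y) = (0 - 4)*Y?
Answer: -7381/5 ≈ -1476.2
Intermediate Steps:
X(Y) = -4*Y
c(U) = -111/5 (c(U) = 3*(-17 - 20)/5 = (⅗)*(-37) = -111/5)
n = 1574 (n = 1470 - (-4)*26 = 1470 - 1*(-104) = 1470 + 104 = 1574)
(c(-5) - 3028) + n = (-111/5 - 3028) + 1574 = -15251/5 + 1574 = -7381/5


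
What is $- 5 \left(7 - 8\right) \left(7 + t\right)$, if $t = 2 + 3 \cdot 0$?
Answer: $45$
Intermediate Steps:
$t = 2$ ($t = 2 + 0 = 2$)
$- 5 \left(7 - 8\right) \left(7 + t\right) = - 5 \left(7 - 8\right) \left(7 + 2\right) = - 5 \left(\left(-1\right) 9\right) = \left(-5\right) \left(-9\right) = 45$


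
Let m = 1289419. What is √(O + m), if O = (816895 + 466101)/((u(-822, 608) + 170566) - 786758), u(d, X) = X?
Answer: 5*√305385229189598/76948 ≈ 1135.5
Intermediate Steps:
O = -320749/153896 (O = (816895 + 466101)/((608 + 170566) - 786758) = 1282996/(171174 - 786758) = 1282996/(-615584) = 1282996*(-1/615584) = -320749/153896 ≈ -2.0842)
√(O + m) = √(-320749/153896 + 1289419) = √(198436105675/153896) = 5*√305385229189598/76948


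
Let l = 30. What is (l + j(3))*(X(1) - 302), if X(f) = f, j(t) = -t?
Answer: -8127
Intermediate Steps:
(l + j(3))*(X(1) - 302) = (30 - 1*3)*(1 - 302) = (30 - 3)*(-301) = 27*(-301) = -8127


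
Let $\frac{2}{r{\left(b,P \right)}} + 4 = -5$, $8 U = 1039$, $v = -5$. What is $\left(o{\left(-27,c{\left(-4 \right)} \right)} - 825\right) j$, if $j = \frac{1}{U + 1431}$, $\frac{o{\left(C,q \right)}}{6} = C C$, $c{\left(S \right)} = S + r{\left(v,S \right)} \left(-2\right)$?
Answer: $\frac{28392}{12487} \approx 2.2737$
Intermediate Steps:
$U = \frac{1039}{8}$ ($U = \frac{1}{8} \cdot 1039 = \frac{1039}{8} \approx 129.88$)
$r{\left(b,P \right)} = - \frac{2}{9}$ ($r{\left(b,P \right)} = \frac{2}{-4 - 5} = \frac{2}{-9} = 2 \left(- \frac{1}{9}\right) = - \frac{2}{9}$)
$c{\left(S \right)} = \frac{4}{9} + S$ ($c{\left(S \right)} = S - - \frac{4}{9} = S + \frac{4}{9} = \frac{4}{9} + S$)
$o{\left(C,q \right)} = 6 C^{2}$ ($o{\left(C,q \right)} = 6 C C = 6 C^{2}$)
$j = \frac{8}{12487}$ ($j = \frac{1}{\frac{1039}{8} + 1431} = \frac{1}{\frac{12487}{8}} = \frac{8}{12487} \approx 0.00064067$)
$\left(o{\left(-27,c{\left(-4 \right)} \right)} - 825\right) j = \left(6 \left(-27\right)^{2} - 825\right) \frac{8}{12487} = \left(6 \cdot 729 - 825\right) \frac{8}{12487} = \left(4374 - 825\right) \frac{8}{12487} = 3549 \cdot \frac{8}{12487} = \frac{28392}{12487}$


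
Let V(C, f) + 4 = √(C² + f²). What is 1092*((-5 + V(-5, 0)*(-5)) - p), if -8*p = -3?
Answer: -22659/2 ≈ -11330.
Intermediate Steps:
p = 3/8 (p = -⅛*(-3) = 3/8 ≈ 0.37500)
V(C, f) = -4 + √(C² + f²)
1092*((-5 + V(-5, 0)*(-5)) - p) = 1092*((-5 + (-4 + √((-5)² + 0²))*(-5)) - 1*3/8) = 1092*((-5 + (-4 + √(25 + 0))*(-5)) - 3/8) = 1092*((-5 + (-4 + √25)*(-5)) - 3/8) = 1092*((-5 + (-4 + 5)*(-5)) - 3/8) = 1092*((-5 + 1*(-5)) - 3/8) = 1092*((-5 - 5) - 3/8) = 1092*(-10 - 3/8) = 1092*(-83/8) = -22659/2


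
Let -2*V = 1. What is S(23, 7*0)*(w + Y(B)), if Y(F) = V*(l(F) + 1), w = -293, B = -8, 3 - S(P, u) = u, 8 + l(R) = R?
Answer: -1713/2 ≈ -856.50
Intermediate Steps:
l(R) = -8 + R
S(P, u) = 3 - u
V = -1/2 (V = -1/2*1 = -1/2 ≈ -0.50000)
Y(F) = 7/2 - F/2 (Y(F) = -((-8 + F) + 1)/2 = -(-7 + F)/2 = 7/2 - F/2)
S(23, 7*0)*(w + Y(B)) = (3 - 7*0)*(-293 + (7/2 - 1/2*(-8))) = (3 - 1*0)*(-293 + (7/2 + 4)) = (3 + 0)*(-293 + 15/2) = 3*(-571/2) = -1713/2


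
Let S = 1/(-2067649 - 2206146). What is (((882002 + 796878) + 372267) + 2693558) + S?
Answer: 20277896505474/4273795 ≈ 4.7447e+6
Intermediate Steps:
S = -1/4273795 (S = 1/(-4273795) = -1/4273795 ≈ -2.3398e-7)
(((882002 + 796878) + 372267) + 2693558) + S = (((882002 + 796878) + 372267) + 2693558) - 1/4273795 = ((1678880 + 372267) + 2693558) - 1/4273795 = (2051147 + 2693558) - 1/4273795 = 4744705 - 1/4273795 = 20277896505474/4273795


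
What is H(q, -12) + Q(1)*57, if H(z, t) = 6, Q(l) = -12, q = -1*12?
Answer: -678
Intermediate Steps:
q = -12
H(q, -12) + Q(1)*57 = 6 - 12*57 = 6 - 684 = -678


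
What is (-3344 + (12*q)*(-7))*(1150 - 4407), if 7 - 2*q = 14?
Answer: 9933850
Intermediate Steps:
q = -7/2 (q = 7/2 - 1/2*14 = 7/2 - 7 = -7/2 ≈ -3.5000)
(-3344 + (12*q)*(-7))*(1150 - 4407) = (-3344 + (12*(-7/2))*(-7))*(1150 - 4407) = (-3344 - 42*(-7))*(-3257) = (-3344 + 294)*(-3257) = -3050*(-3257) = 9933850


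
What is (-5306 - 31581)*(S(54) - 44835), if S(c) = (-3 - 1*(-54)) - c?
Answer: 1653939306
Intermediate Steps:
S(c) = 51 - c (S(c) = (-3 + 54) - c = 51 - c)
(-5306 - 31581)*(S(54) - 44835) = (-5306 - 31581)*((51 - 1*54) - 44835) = -36887*((51 - 54) - 44835) = -36887*(-3 - 44835) = -36887*(-44838) = 1653939306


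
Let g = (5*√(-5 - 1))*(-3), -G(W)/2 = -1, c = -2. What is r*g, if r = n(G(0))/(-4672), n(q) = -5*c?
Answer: 75*I*√6/2336 ≈ 0.078644*I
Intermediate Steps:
G(W) = 2 (G(W) = -2*(-1) = 2)
n(q) = 10 (n(q) = -5*(-2) = 10)
g = -15*I*√6 (g = (5*√(-6))*(-3) = (5*(I*√6))*(-3) = (5*I*√6)*(-3) = -15*I*√6 ≈ -36.742*I)
r = -5/2336 (r = 10/(-4672) = 10*(-1/4672) = -5/2336 ≈ -0.0021404)
r*g = -(-75)*I*√6/2336 = 75*I*√6/2336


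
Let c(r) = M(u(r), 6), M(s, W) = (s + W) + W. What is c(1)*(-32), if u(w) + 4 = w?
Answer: -288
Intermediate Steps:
u(w) = -4 + w
M(s, W) = s + 2*W (M(s, W) = (W + s) + W = s + 2*W)
c(r) = 8 + r (c(r) = (-4 + r) + 2*6 = (-4 + r) + 12 = 8 + r)
c(1)*(-32) = (8 + 1)*(-32) = 9*(-32) = -288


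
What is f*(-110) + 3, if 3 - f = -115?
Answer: -12977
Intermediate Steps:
f = 118 (f = 3 - 1*(-115) = 3 + 115 = 118)
f*(-110) + 3 = 118*(-110) + 3 = -12980 + 3 = -12977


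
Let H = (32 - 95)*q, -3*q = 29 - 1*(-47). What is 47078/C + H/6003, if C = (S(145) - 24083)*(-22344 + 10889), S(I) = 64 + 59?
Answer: 2519101391/9468932100 ≈ 0.26604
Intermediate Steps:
q = -76/3 (q = -(29 - 1*(-47))/3 = -(29 + 47)/3 = -⅓*76 = -76/3 ≈ -25.333)
S(I) = 123
H = 1596 (H = (32 - 95)*(-76/3) = -63*(-76/3) = 1596)
C = 274461800 (C = (123 - 24083)*(-22344 + 10889) = -23960*(-11455) = 274461800)
47078/C + H/6003 = 47078/274461800 + 1596/6003 = 47078*(1/274461800) + 1596*(1/6003) = 23539/137230900 + 532/2001 = 2519101391/9468932100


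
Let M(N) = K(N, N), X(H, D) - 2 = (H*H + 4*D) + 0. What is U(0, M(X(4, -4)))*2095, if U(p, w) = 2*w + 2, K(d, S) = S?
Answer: 12570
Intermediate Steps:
X(H, D) = 2 + H² + 4*D (X(H, D) = 2 + ((H*H + 4*D) + 0) = 2 + ((H² + 4*D) + 0) = 2 + (H² + 4*D) = 2 + H² + 4*D)
M(N) = N
U(p, w) = 2 + 2*w
U(0, M(X(4, -4)))*2095 = (2 + 2*(2 + 4² + 4*(-4)))*2095 = (2 + 2*(2 + 16 - 16))*2095 = (2 + 2*2)*2095 = (2 + 4)*2095 = 6*2095 = 12570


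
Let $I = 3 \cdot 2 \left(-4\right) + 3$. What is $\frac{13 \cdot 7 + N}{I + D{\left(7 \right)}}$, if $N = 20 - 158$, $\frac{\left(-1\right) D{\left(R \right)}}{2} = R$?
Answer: $\frac{47}{35} \approx 1.3429$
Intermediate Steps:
$D{\left(R \right)} = - 2 R$
$N = -138$ ($N = 20 - 158 = -138$)
$I = -21$ ($I = 6 \left(-4\right) + 3 = -24 + 3 = -21$)
$\frac{13 \cdot 7 + N}{I + D{\left(7 \right)}} = \frac{13 \cdot 7 - 138}{-21 - 14} = \frac{91 - 138}{-21 - 14} = - \frac{47}{-35} = \left(-47\right) \left(- \frac{1}{35}\right) = \frac{47}{35}$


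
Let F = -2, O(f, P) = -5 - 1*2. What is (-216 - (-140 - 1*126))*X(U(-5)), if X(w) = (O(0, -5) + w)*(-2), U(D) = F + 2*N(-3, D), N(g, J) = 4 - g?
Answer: -500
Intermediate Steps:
O(f, P) = -7 (O(f, P) = -5 - 2 = -7)
U(D) = 12 (U(D) = -2 + 2*(4 - 1*(-3)) = -2 + 2*(4 + 3) = -2 + 2*7 = -2 + 14 = 12)
X(w) = 14 - 2*w (X(w) = (-7 + w)*(-2) = 14 - 2*w)
(-216 - (-140 - 1*126))*X(U(-5)) = (-216 - (-140 - 1*126))*(14 - 2*12) = (-216 - (-140 - 126))*(14 - 24) = (-216 - 1*(-266))*(-10) = (-216 + 266)*(-10) = 50*(-10) = -500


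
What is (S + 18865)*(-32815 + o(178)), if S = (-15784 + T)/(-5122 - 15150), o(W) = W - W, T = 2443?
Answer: -12549920238115/20272 ≈ -6.1908e+8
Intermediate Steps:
o(W) = 0
S = 13341/20272 (S = (-15784 + 2443)/(-5122 - 15150) = -13341/(-20272) = -13341*(-1/20272) = 13341/20272 ≈ 0.65810)
(S + 18865)*(-32815 + o(178)) = (13341/20272 + 18865)*(-32815 + 0) = (382444621/20272)*(-32815) = -12549920238115/20272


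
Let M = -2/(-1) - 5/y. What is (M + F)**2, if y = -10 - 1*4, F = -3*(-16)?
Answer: 497025/196 ≈ 2535.8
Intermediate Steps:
F = 48
y = -14 (y = -10 - 4 = -14)
M = 33/14 (M = -2/(-1) - 5/(-14) = -2*(-1) - 5*(-1/14) = 2 + 5/14 = 33/14 ≈ 2.3571)
(M + F)**2 = (33/14 + 48)**2 = (705/14)**2 = 497025/196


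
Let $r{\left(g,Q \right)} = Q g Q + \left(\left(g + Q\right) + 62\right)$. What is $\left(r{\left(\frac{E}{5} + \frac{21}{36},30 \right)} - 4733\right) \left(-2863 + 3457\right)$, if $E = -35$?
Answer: $- \frac{12381831}{2} \approx -6.1909 \cdot 10^{6}$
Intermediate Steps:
$r{\left(g,Q \right)} = 62 + Q + g + g Q^{2}$ ($r{\left(g,Q \right)} = g Q^{2} + \left(\left(Q + g\right) + 62\right) = g Q^{2} + \left(62 + Q + g\right) = 62 + Q + g + g Q^{2}$)
$\left(r{\left(\frac{E}{5} + \frac{21}{36},30 \right)} - 4733\right) \left(-2863 + 3457\right) = \left(\left(62 + 30 + \left(- \frac{35}{5} + \frac{21}{36}\right) + \left(- \frac{35}{5} + \frac{21}{36}\right) 30^{2}\right) - 4733\right) \left(-2863 + 3457\right) = \left(\left(62 + 30 + \left(\left(-35\right) \frac{1}{5} + 21 \cdot \frac{1}{36}\right) + \left(\left(-35\right) \frac{1}{5} + 21 \cdot \frac{1}{36}\right) 900\right) - 4733\right) 594 = \left(\left(62 + 30 + \left(-7 + \frac{7}{12}\right) + \left(-7 + \frac{7}{12}\right) 900\right) - 4733\right) 594 = \left(\left(62 + 30 - \frac{77}{12} - 5775\right) - 4733\right) 594 = \left(- \frac{68273}{12} - 4733\right) 594 = \left(- \frac{125069}{12}\right) 594 = - \frac{12381831}{2}$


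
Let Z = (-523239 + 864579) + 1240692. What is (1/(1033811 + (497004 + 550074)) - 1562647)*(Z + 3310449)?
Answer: -15908855776238824542/2080889 ≈ -7.6452e+12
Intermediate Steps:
Z = 1582032 (Z = 341340 + 1240692 = 1582032)
(1/(1033811 + (497004 + 550074)) - 1562647)*(Z + 3310449) = (1/(1033811 + (497004 + 550074)) - 1562647)*(1582032 + 3310449) = (1/(1033811 + 1047078) - 1562647)*4892481 = (1/2080889 - 1562647)*4892481 = -3251694953182/2080889*4892481 = -15908855776238824542/2080889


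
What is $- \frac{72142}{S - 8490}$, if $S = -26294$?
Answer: $\frac{36071}{17392} \approx 2.074$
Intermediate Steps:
$- \frac{72142}{S - 8490} = - \frac{72142}{-26294 - 8490} = - \frac{72142}{-34784} = \left(-72142\right) \left(- \frac{1}{34784}\right) = \frac{36071}{17392}$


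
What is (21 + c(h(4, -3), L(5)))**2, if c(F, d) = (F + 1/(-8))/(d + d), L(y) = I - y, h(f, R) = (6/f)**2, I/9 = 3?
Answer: 54893281/123904 ≈ 443.03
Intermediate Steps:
I = 27 (I = 9*3 = 27)
h(f, R) = 36/f**2
L(y) = 27 - y
c(F, d) = (-1/8 + F)/(2*d) (c(F, d) = (F - 1/8)/((2*d)) = (-1/8 + F)*(1/(2*d)) = (-1/8 + F)/(2*d))
(21 + c(h(4, -3), L(5)))**2 = (21 + (-1 + 8*(36/4**2))/(16*(27 - 1*5)))**2 = (21 + (-1 + 8*(36*(1/16)))/(16*(27 - 5)))**2 = (21 + (1/16)*(-1 + 8*(9/4))/22)**2 = (21 + (1/16)*(1/22)*(-1 + 18))**2 = (21 + (1/16)*(1/22)*17)**2 = (21 + 17/352)**2 = (7409/352)**2 = 54893281/123904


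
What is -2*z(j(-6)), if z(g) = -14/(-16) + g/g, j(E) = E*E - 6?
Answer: -15/4 ≈ -3.7500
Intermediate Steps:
j(E) = -6 + E**2 (j(E) = E**2 - 6 = -6 + E**2)
z(g) = 15/8 (z(g) = -14*(-1/16) + 1 = 7/8 + 1 = 15/8)
-2*z(j(-6)) = -2*15/8 = -15/4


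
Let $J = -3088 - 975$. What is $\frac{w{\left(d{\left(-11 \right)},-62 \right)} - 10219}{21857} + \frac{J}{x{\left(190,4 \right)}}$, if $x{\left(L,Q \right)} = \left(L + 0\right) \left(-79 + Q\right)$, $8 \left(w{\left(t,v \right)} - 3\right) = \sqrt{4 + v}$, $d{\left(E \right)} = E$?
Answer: $- \frac{56773009}{311462250} + \frac{i \sqrt{58}}{174856} \approx -0.18228 + 4.3555 \cdot 10^{-5} i$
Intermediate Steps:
$w{\left(t,v \right)} = 3 + \frac{\sqrt{4 + v}}{8}$
$J = -4063$ ($J = -3088 - 975 = -4063$)
$x{\left(L,Q \right)} = L \left(-79 + Q\right)$
$\frac{w{\left(d{\left(-11 \right)},-62 \right)} - 10219}{21857} + \frac{J}{x{\left(190,4 \right)}} = \frac{\left(3 + \frac{\sqrt{4 - 62}}{8}\right) - 10219}{21857} - \frac{4063}{190 \left(-79 + 4\right)} = \left(\left(3 + \frac{\sqrt{-58}}{8}\right) - 10219\right) \frac{1}{21857} - \frac{4063}{190 \left(-75\right)} = \left(\left(3 + \frac{i \sqrt{58}}{8}\right) - 10219\right) \frac{1}{21857} - \frac{4063}{-14250} = \left(\left(3 + \frac{i \sqrt{58}}{8}\right) - 10219\right) \frac{1}{21857} - - \frac{4063}{14250} = \left(-10216 + \frac{i \sqrt{58}}{8}\right) \frac{1}{21857} + \frac{4063}{14250} = \left(- \frac{10216}{21857} + \frac{i \sqrt{58}}{174856}\right) + \frac{4063}{14250} = - \frac{56773009}{311462250} + \frac{i \sqrt{58}}{174856}$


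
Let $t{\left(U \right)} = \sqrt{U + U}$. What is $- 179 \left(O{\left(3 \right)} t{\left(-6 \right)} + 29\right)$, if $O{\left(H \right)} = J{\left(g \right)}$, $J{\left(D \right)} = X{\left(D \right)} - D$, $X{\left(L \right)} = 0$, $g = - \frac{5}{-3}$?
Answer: $-5191 + \frac{1790 i \sqrt{3}}{3} \approx -5191.0 + 1033.5 i$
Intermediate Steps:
$g = \frac{5}{3}$ ($g = \left(-5\right) \left(- \frac{1}{3}\right) = \frac{5}{3} \approx 1.6667$)
$J{\left(D \right)} = - D$ ($J{\left(D \right)} = 0 - D = - D$)
$O{\left(H \right)} = - \frac{5}{3}$ ($O{\left(H \right)} = \left(-1\right) \frac{5}{3} = - \frac{5}{3}$)
$t{\left(U \right)} = \sqrt{2} \sqrt{U}$ ($t{\left(U \right)} = \sqrt{2 U} = \sqrt{2} \sqrt{U}$)
$- 179 \left(O{\left(3 \right)} t{\left(-6 \right)} + 29\right) = - 179 \left(- \frac{5 \sqrt{2} \sqrt{-6}}{3} + 29\right) = - 179 \left(- \frac{5 \sqrt{2} i \sqrt{6}}{3} + 29\right) = - 179 \left(- \frac{5 \cdot 2 i \sqrt{3}}{3} + 29\right) = - 179 \left(- \frac{10 i \sqrt{3}}{3} + 29\right) = - 179 \left(29 - \frac{10 i \sqrt{3}}{3}\right) = -5191 + \frac{1790 i \sqrt{3}}{3}$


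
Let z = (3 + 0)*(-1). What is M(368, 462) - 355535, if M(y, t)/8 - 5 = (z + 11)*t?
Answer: -325927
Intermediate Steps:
z = -3 (z = 3*(-1) = -3)
M(y, t) = 40 + 64*t (M(y, t) = 40 + 8*((-3 + 11)*t) = 40 + 8*(8*t) = 40 + 64*t)
M(368, 462) - 355535 = (40 + 64*462) - 355535 = (40 + 29568) - 355535 = 29608 - 355535 = -325927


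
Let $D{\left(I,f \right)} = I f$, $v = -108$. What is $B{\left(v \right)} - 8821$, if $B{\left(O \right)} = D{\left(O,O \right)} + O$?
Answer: $2735$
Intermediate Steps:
$B{\left(O \right)} = O + O^{2}$ ($B{\left(O \right)} = O O + O = O^{2} + O = O + O^{2}$)
$B{\left(v \right)} - 8821 = - 108 \left(1 - 108\right) - 8821 = \left(-108\right) \left(-107\right) - 8821 = 11556 - 8821 = 2735$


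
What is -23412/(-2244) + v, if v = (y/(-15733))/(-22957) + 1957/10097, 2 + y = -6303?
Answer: 658835361830881/61996611681169 ≈ 10.627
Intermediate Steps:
y = -6305 (y = -2 - 6303 = -6305)
v = 706770453732/3646859510657 (v = -6305/(-15733)/(-22957) + 1957/10097 = -6305*(-1/15733)*(-1/22957) + 1957*(1/10097) = (6305/15733)*(-1/22957) + 1957/10097 = -6305/361182481 + 1957/10097 = 706770453732/3646859510657 ≈ 0.19380)
-23412/(-2244) + v = -23412/(-2244) + 706770453732/3646859510657 = -23412*(-1/2244) + 706770453732/3646859510657 = 1951/187 + 706770453732/3646859510657 = 658835361830881/61996611681169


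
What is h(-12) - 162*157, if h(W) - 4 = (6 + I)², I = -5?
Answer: -25429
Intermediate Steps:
h(W) = 5 (h(W) = 4 + (6 - 5)² = 4 + 1² = 4 + 1 = 5)
h(-12) - 162*157 = 5 - 162*157 = 5 - 25434 = -25429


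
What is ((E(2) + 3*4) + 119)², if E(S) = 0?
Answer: 17161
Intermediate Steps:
((E(2) + 3*4) + 119)² = ((0 + 3*4) + 119)² = ((0 + 12) + 119)² = (12 + 119)² = 131² = 17161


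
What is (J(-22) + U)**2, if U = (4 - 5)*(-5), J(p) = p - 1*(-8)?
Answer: 81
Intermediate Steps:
J(p) = 8 + p (J(p) = p + 8 = 8 + p)
U = 5 (U = -1*(-5) = 5)
(J(-22) + U)**2 = ((8 - 22) + 5)**2 = (-14 + 5)**2 = (-9)**2 = 81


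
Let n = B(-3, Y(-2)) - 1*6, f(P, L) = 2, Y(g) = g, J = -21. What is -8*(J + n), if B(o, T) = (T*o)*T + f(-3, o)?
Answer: 296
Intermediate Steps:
B(o, T) = 2 + o*T² (B(o, T) = (T*o)*T + 2 = o*T² + 2 = 2 + o*T²)
n = -16 (n = (2 - 3*(-2)²) - 1*6 = (2 - 3*4) - 6 = (2 - 12) - 6 = -10 - 6 = -16)
-8*(J + n) = -8*(-21 - 16) = -8*(-37) = 296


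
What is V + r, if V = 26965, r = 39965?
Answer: 66930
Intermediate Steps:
V + r = 26965 + 39965 = 66930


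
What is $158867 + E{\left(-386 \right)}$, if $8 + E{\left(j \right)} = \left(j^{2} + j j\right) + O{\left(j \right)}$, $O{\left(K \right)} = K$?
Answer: $456465$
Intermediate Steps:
$E{\left(j \right)} = -8 + j + 2 j^{2}$ ($E{\left(j \right)} = -8 + \left(\left(j^{2} + j j\right) + j\right) = -8 + \left(\left(j^{2} + j^{2}\right) + j\right) = -8 + \left(2 j^{2} + j\right) = -8 + \left(j + 2 j^{2}\right) = -8 + j + 2 j^{2}$)
$158867 + E{\left(-386 \right)} = 158867 - \left(394 - 297992\right) = 158867 - -297598 = 158867 + 297598 = 456465$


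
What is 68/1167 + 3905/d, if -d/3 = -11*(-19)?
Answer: -45601/7391 ≈ -6.1698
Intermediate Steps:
d = -627 (d = -(-33)*(-19) = -3*209 = -627)
68/1167 + 3905/d = 68/1167 + 3905/(-627) = 68*(1/1167) + 3905*(-1/627) = 68/1167 - 355/57 = -45601/7391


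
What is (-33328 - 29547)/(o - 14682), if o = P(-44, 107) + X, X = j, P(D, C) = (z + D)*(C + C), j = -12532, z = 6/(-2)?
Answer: 62875/37272 ≈ 1.6869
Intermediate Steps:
z = -3 (z = 6*(-1/2) = -3)
P(D, C) = 2*C*(-3 + D) (P(D, C) = (-3 + D)*(C + C) = (-3 + D)*(2*C) = 2*C*(-3 + D))
X = -12532
o = -22590 (o = 2*107*(-3 - 44) - 12532 = 2*107*(-47) - 12532 = -10058 - 12532 = -22590)
(-33328 - 29547)/(o - 14682) = (-33328 - 29547)/(-22590 - 14682) = -62875/(-37272) = -62875*(-1/37272) = 62875/37272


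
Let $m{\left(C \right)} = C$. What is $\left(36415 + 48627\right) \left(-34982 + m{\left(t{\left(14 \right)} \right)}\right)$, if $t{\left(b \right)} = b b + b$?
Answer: $-2957080424$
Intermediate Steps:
$t{\left(b \right)} = b + b^{2}$ ($t{\left(b \right)} = b^{2} + b = b + b^{2}$)
$\left(36415 + 48627\right) \left(-34982 + m{\left(t{\left(14 \right)} \right)}\right) = \left(36415 + 48627\right) \left(-34982 + 14 \left(1 + 14\right)\right) = 85042 \left(-34982 + 14 \cdot 15\right) = 85042 \left(-34982 + 210\right) = 85042 \left(-34772\right) = -2957080424$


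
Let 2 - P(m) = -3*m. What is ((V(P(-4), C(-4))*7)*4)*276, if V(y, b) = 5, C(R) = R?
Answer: 38640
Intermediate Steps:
P(m) = 2 + 3*m (P(m) = 2 - (-3)*m = 2 + 3*m)
((V(P(-4), C(-4))*7)*4)*276 = ((5*7)*4)*276 = (35*4)*276 = 140*276 = 38640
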